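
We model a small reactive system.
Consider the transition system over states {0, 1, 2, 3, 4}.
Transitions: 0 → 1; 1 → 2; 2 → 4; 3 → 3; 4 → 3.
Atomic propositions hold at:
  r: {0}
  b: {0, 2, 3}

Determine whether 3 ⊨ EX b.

Yes

Sat(EX b) = {s : some successor in {0, 2, 3}} = {1, 3, 4}
3 ∈ Sat(EX b) = {1, 3, 4}, so the formula holds at 3.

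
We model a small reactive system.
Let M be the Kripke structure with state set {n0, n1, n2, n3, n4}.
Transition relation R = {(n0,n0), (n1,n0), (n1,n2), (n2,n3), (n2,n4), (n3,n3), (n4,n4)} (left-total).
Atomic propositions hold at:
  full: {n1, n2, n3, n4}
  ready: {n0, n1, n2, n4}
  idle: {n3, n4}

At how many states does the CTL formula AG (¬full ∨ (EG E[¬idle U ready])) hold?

2

Sat(¬full) = {n0}
Sat(¬idle) = {n0, n1, n2}
E[¬idle U ready]: least fixpoint, start Z0 = Sat(ready) = {n0, n1, n2, n4}, add states in Sat(¬idle) with some successor in Z. Already a fixed point.
Sat(E[¬idle U ready]) = {n0, n1, n2, n4}
EG E[¬idle U ready]: greatest fixpoint, start Z0 = {n0, n1, n2, n4}, keep only states in Sat with some successor in Z. Already a fixed point.
Sat(EG E[¬idle U ready]) = {n0, n1, n2, n4}
Sat(¬full ∨ (EG E[¬idle U ready])) = {n0, n1, n2, n4}
AG (¬full ∨ (EG E[¬idle U ready])): greatest fixpoint, start Z0 = {n0, n1, n2, n4}, keep only states in Sat with every successor in Z. Z1 = {n0, n1, n4}; Z2 = {n0, n4}; fixed.
Sat(AG (¬full ∨ (EG E[¬idle U ready]))) = {n0, n4}
|Sat(AG (¬full ∨ (EG E[¬idle U ready])))| = |{n0, n4}| = 2.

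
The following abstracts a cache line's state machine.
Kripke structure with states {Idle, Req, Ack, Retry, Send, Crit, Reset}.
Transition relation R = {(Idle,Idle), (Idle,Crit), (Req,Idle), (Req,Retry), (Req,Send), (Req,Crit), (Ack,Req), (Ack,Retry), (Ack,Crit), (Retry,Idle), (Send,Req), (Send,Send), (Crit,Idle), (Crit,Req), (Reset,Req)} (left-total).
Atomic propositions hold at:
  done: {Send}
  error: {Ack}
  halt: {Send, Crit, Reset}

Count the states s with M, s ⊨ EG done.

1

EG done: greatest fixpoint, start Z0 = {Send}, keep only states in Sat with some successor in Z. Already a fixed point.
Sat(EG done) = {Send}
|Sat(EG done)| = |{Send}| = 1.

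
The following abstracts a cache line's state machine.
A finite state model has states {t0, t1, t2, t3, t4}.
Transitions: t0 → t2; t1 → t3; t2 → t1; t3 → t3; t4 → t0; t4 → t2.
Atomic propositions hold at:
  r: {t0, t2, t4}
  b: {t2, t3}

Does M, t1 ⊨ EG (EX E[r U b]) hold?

Yes

E[r U b]: least fixpoint, start Z0 = Sat(b) = {t2, t3}, add states in Sat(r) with some successor in Z. Z1 = {t0, t2, t3, t4}; fixed.
Sat(E[r U b]) = {t0, t2, t3, t4}
Sat(EX E[r U b]) = {s : some successor in {t0, t2, t3, t4}} = {t0, t1, t3, t4}
EG (EX E[r U b]): greatest fixpoint, start Z0 = {t0, t1, t3, t4}, keep only states in Sat with some successor in Z. Z1 = {t1, t3, t4}; Z2 = {t1, t3}; fixed.
Sat(EG (EX E[r U b])) = {t1, t3}
t1 ∈ Sat(EG (EX E[r U b])) = {t1, t3}, so the formula holds at t1.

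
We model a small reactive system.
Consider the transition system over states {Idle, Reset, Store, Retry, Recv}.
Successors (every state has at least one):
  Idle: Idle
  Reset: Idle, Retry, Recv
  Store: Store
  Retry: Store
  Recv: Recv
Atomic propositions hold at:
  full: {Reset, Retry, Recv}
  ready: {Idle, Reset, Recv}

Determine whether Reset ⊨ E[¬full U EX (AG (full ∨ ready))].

Sat(¬full) = {Idle, Store}
Sat(full ∨ ready) = {Idle, Reset, Retry, Recv}
AG (full ∨ ready): greatest fixpoint, start Z0 = {Idle, Reset, Retry, Recv}, keep only states in Sat with every successor in Z. Z1 = {Idle, Reset, Recv}; Z2 = {Idle, Recv}; fixed.
Sat(AG (full ∨ ready)) = {Idle, Recv}
Sat(EX (AG (full ∨ ready))) = {s : some successor in {Idle, Recv}} = {Idle, Reset, Recv}
E[¬full U EX (AG (full ∨ ready))]: least fixpoint, start Z0 = Sat(EX (AG (full ∨ ready))) = {Idle, Reset, Recv}, add states in Sat(¬full) with some successor in Z. Already a fixed point.
Sat(E[¬full U EX (AG (full ∨ ready))]) = {Idle, Reset, Recv}
Reset ∈ Sat(E[¬full U EX (AG (full ∨ ready))]) = {Idle, Reset, Recv}, so the formula holds at Reset.

Yes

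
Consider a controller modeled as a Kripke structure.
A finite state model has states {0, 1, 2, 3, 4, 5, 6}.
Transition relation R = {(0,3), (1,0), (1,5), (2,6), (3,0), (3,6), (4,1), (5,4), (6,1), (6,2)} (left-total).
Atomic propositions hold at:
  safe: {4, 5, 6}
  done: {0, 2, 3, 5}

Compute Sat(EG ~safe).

Sat(~safe) = {0, 1, 2, 3}
EG ~safe: greatest fixpoint, start Z0 = {0, 1, 2, 3}, keep only states in Sat with some successor in Z. Z1 = {0, 1, 3}; fixed.
Sat(EG ~safe) = {0, 1, 3}

{0, 1, 3}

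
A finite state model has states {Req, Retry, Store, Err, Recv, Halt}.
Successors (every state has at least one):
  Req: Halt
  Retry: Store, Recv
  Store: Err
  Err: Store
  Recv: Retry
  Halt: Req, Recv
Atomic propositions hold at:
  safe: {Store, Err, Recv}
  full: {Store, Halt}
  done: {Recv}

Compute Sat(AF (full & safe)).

Sat(full & safe) = {Store}
AF (full & safe): least fixpoint, start Z0 = {Store}, add states with every successor in Z. Z1 = {Store, Err}; fixed.
Sat(AF (full & safe)) = {Store, Err}

{Store, Err}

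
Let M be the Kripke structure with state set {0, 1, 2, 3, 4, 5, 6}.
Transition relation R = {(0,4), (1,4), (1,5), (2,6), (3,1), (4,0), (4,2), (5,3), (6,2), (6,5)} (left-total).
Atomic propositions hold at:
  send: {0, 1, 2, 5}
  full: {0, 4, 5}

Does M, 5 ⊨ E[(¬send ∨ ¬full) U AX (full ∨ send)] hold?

No

Sat(¬send) = {3, 4, 6}
Sat(¬full) = {1, 2, 3, 6}
Sat(¬send ∨ ¬full) = {1, 2, 3, 4, 6}
Sat(full ∨ send) = {0, 1, 2, 4, 5}
Sat(AX (full ∨ send)) = {s : every successor in {0, 1, 2, 4, 5}} = {0, 1, 3, 4, 6}
E[(¬send ∨ ¬full) U AX (full ∨ send)]: least fixpoint, start Z0 = Sat(AX (full ∨ send)) = {0, 1, 3, 4, 6}, add states in Sat(¬send ∨ ¬full) with some successor in Z. Z1 = {0, 1, 2, 3, 4, 6}; fixed.
Sat(E[(¬send ∨ ¬full) U AX (full ∨ send)]) = {0, 1, 2, 3, 4, 6}
5 ∉ Sat(E[(¬send ∨ ¬full) U AX (full ∨ send)]) = {0, 1, 2, 3, 4, 6}, so the formula does not hold at 5.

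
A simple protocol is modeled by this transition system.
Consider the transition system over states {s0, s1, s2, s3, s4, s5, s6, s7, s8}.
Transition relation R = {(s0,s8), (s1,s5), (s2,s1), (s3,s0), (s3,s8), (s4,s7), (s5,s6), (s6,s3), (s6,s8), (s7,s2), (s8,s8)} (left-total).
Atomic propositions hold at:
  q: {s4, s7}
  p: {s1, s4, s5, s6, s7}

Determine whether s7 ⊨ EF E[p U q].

Yes

E[p U q]: least fixpoint, start Z0 = Sat(q) = {s4, s7}, add states in Sat(p) with some successor in Z. Already a fixed point.
Sat(E[p U q]) = {s4, s7}
EF E[p U q]: least fixpoint, start Z0 = {s4, s7}, add states with some successor in Z. Already a fixed point.
Sat(EF E[p U q]) = {s4, s7}
s7 ∈ Sat(EF E[p U q]) = {s4, s7}, so the formula holds at s7.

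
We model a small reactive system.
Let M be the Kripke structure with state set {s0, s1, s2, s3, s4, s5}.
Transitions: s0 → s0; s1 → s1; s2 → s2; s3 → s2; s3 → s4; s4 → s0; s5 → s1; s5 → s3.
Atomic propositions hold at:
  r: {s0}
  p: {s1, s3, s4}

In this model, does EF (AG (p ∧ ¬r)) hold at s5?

Sat(¬r) = {s1, s2, s3, s4, s5}
Sat(p ∧ ¬r) = {s1, s3, s4}
AG (p ∧ ¬r): greatest fixpoint, start Z0 = {s1, s3, s4}, keep only states in Sat with every successor in Z. Z1 = {s1}; fixed.
Sat(AG (p ∧ ¬r)) = {s1}
EF (AG (p ∧ ¬r)): least fixpoint, start Z0 = {s1}, add states with some successor in Z. Z1 = {s1, s5}; fixed.
Sat(EF (AG (p ∧ ¬r))) = {s1, s5}
s5 ∈ Sat(EF (AG (p ∧ ¬r))) = {s1, s5}, so the formula holds at s5.

Yes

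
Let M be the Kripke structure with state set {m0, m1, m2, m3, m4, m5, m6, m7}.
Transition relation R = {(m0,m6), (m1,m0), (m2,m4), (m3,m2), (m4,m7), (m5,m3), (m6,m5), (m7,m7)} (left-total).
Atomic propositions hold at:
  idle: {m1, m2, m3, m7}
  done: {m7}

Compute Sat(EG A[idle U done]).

A[idle U done]: least fixpoint, start Z0 = Sat(done) = {m7}, add states in Sat(idle) with every successor in Z. Already a fixed point.
Sat(A[idle U done]) = {m7}
EG A[idle U done]: greatest fixpoint, start Z0 = {m7}, keep only states in Sat with some successor in Z. Already a fixed point.
Sat(EG A[idle U done]) = {m7}

{m7}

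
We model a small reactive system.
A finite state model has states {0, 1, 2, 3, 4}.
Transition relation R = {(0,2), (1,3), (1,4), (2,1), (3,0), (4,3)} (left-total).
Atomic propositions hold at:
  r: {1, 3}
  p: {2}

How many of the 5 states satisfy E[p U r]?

E[p U r]: least fixpoint, start Z0 = Sat(r) = {1, 3}, add states in Sat(p) with some successor in Z. Z1 = {1, 2, 3}; fixed.
Sat(E[p U r]) = {1, 2, 3}
|Sat(E[p U r])| = |{1, 2, 3}| = 3.

3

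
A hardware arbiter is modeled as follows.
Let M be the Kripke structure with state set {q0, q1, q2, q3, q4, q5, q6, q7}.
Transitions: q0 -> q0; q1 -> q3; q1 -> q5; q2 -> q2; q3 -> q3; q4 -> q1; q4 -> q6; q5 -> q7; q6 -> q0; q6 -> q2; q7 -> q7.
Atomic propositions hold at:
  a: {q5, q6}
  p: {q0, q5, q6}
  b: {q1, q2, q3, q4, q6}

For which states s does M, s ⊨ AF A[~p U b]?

{q1, q2, q3, q4, q6}

Sat(~p) = {q1, q2, q3, q4, q7}
A[~p U b]: least fixpoint, start Z0 = Sat(b) = {q1, q2, q3, q4, q6}, add states in Sat(~p) with every successor in Z. Already a fixed point.
Sat(A[~p U b]) = {q1, q2, q3, q4, q6}
AF A[~p U b]: least fixpoint, start Z0 = {q1, q2, q3, q4, q6}, add states with every successor in Z. Already a fixed point.
Sat(AF A[~p U b]) = {q1, q2, q3, q4, q6}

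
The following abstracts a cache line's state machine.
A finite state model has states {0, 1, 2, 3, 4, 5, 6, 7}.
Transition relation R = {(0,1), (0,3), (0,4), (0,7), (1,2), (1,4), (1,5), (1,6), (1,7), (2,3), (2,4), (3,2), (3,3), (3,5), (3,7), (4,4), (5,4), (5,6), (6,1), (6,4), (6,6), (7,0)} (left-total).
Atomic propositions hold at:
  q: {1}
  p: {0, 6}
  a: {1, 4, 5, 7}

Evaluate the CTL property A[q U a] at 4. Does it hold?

Yes

A[q U a]: least fixpoint, start Z0 = Sat(a) = {1, 4, 5, 7}, add states in Sat(q) with every successor in Z. Already a fixed point.
Sat(A[q U a]) = {1, 4, 5, 7}
4 ∈ Sat(A[q U a]) = {1, 4, 5, 7}, so the formula holds at 4.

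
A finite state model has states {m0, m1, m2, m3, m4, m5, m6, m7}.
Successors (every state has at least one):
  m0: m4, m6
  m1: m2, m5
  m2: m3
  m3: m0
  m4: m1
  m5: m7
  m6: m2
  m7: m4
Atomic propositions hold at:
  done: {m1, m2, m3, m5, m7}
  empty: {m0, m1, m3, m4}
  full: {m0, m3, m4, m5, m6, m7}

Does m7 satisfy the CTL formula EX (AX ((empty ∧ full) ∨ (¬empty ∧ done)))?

No

Sat(empty ∧ full) = {m0, m3, m4}
Sat(¬empty) = {m2, m5, m6, m7}
Sat(¬empty ∧ done) = {m2, m5, m7}
Sat((empty ∧ full) ∨ (¬empty ∧ done)) = {m0, m2, m3, m4, m5, m7}
Sat(AX ((empty ∧ full) ∨ (¬empty ∧ done))) = {s : every successor in {m0, m2, m3, m4, m5, m7}} = {m1, m2, m3, m5, m6, m7}
Sat(EX (AX ((empty ∧ full) ∨ (¬empty ∧ done)))) = {s : some successor in {m1, m2, m3, m5, m6, m7}} = {m0, m1, m2, m4, m5, m6}
m7 ∉ Sat(EX (AX ((empty ∧ full) ∨ (¬empty ∧ done)))) = {m0, m1, m2, m4, m5, m6}, so the formula does not hold at m7.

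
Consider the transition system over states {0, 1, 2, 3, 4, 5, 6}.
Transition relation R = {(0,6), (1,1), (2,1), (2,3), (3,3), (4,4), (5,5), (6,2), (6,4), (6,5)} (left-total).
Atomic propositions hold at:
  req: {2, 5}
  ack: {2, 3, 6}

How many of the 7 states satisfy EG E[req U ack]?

E[req U ack]: least fixpoint, start Z0 = Sat(ack) = {2, 3, 6}, add states in Sat(req) with some successor in Z. Already a fixed point.
Sat(E[req U ack]) = {2, 3, 6}
EG E[req U ack]: greatest fixpoint, start Z0 = {2, 3, 6}, keep only states in Sat with some successor in Z. Already a fixed point.
Sat(EG E[req U ack]) = {2, 3, 6}
|Sat(EG E[req U ack])| = |{2, 3, 6}| = 3.

3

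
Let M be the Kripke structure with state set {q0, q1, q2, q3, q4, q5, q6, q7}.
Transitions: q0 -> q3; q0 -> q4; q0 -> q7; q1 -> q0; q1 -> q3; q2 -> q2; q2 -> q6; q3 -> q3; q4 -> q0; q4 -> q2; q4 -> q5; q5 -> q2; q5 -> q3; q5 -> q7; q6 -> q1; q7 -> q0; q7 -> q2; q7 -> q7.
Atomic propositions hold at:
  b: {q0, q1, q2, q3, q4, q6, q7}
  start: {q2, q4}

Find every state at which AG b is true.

AG b: greatest fixpoint, start Z0 = {q0, q1, q2, q3, q4, q6, q7}, keep only states in Sat with every successor in Z. Z1 = {q0, q1, q2, q3, q6, q7}; Z2 = {q1, q2, q3, q6, q7}; Z3 = {q2, q3, q6}; Z4 = {q2, q3}; Z5 = {q3}; fixed.
Sat(AG b) = {q3}

{q3}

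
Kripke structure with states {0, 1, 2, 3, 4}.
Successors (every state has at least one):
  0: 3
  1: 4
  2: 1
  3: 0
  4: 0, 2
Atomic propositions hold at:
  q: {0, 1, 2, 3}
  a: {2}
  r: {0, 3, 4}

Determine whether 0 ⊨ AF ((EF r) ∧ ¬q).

No

EF r: least fixpoint, start Z0 = {0, 3, 4}, add states with some successor in Z. Z1 = {0, 1, 3, 4}; Z2 = {0, 1, 2, 3, 4}; fixed.
Sat(EF r) = {0, 1, 2, 3, 4}
Sat(¬q) = {4}
Sat((EF r) ∧ ¬q) = {4}
AF ((EF r) ∧ ¬q): least fixpoint, start Z0 = {4}, add states with every successor in Z. Z1 = {1, 4}; Z2 = {1, 2, 4}; fixed.
Sat(AF ((EF r) ∧ ¬q)) = {1, 2, 4}
0 ∉ Sat(AF ((EF r) ∧ ¬q)) = {1, 2, 4}, so the formula does not hold at 0.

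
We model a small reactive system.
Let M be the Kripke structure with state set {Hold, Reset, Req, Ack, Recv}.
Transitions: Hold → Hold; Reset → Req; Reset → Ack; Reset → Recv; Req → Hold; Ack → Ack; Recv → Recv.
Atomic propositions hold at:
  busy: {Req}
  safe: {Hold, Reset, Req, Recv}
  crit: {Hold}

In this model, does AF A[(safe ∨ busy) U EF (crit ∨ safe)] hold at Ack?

Sat(safe ∨ busy) = {Hold, Reset, Req, Recv}
Sat(crit ∨ safe) = {Hold, Reset, Req, Recv}
EF (crit ∨ safe): least fixpoint, start Z0 = {Hold, Reset, Req, Recv}, add states with some successor in Z. Already a fixed point.
Sat(EF (crit ∨ safe)) = {Hold, Reset, Req, Recv}
A[(safe ∨ busy) U EF (crit ∨ safe)]: least fixpoint, start Z0 = Sat(EF (crit ∨ safe)) = {Hold, Reset, Req, Recv}, add states in Sat(safe ∨ busy) with every successor in Z. Already a fixed point.
Sat(A[(safe ∨ busy) U EF (crit ∨ safe)]) = {Hold, Reset, Req, Recv}
AF A[(safe ∨ busy) U EF (crit ∨ safe)]: least fixpoint, start Z0 = {Hold, Reset, Req, Recv}, add states with every successor in Z. Already a fixed point.
Sat(AF A[(safe ∨ busy) U EF (crit ∨ safe)]) = {Hold, Reset, Req, Recv}
Ack ∉ Sat(AF A[(safe ∨ busy) U EF (crit ∨ safe)]) = {Hold, Reset, Req, Recv}, so the formula does not hold at Ack.

No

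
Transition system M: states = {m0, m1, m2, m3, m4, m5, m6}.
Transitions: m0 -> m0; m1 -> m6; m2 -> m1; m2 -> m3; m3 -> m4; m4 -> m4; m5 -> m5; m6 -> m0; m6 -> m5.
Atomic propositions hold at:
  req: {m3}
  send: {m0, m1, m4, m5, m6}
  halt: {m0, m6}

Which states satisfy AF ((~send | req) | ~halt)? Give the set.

Sat(~send) = {m2, m3}
Sat(~send | req) = {m2, m3}
Sat(~halt) = {m1, m2, m3, m4, m5}
Sat((~send | req) | ~halt) = {m1, m2, m3, m4, m5}
AF ((~send | req) | ~halt): least fixpoint, start Z0 = {m1, m2, m3, m4, m5}, add states with every successor in Z. Already a fixed point.
Sat(AF ((~send | req) | ~halt)) = {m1, m2, m3, m4, m5}

{m1, m2, m3, m4, m5}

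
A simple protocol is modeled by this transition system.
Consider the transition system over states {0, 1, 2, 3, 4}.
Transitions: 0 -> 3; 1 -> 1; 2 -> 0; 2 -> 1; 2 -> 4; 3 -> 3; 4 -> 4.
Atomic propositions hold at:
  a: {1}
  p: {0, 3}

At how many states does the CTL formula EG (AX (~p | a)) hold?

2

Sat(~p) = {1, 2, 4}
Sat(~p | a) = {1, 2, 4}
Sat(AX (~p | a)) = {s : every successor in {1, 2, 4}} = {1, 4}
EG (AX (~p | a)): greatest fixpoint, start Z0 = {1, 4}, keep only states in Sat with some successor in Z. Already a fixed point.
Sat(EG (AX (~p | a))) = {1, 4}
|Sat(EG (AX (~p | a)))| = |{1, 4}| = 2.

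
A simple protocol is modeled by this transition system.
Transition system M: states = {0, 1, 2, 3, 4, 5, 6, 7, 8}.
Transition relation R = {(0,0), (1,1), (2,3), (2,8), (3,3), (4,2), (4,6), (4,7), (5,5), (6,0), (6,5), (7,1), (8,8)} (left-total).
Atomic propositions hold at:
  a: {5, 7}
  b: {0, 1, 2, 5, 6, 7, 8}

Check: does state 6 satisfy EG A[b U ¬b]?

No

Sat(¬b) = {3, 4}
A[b U ¬b]: least fixpoint, start Z0 = Sat(¬b) = {3, 4}, add states in Sat(b) with every successor in Z. Already a fixed point.
Sat(A[b U ¬b]) = {3, 4}
EG A[b U ¬b]: greatest fixpoint, start Z0 = {3, 4}, keep only states in Sat with some successor in Z. Z1 = {3}; fixed.
Sat(EG A[b U ¬b]) = {3}
6 ∉ Sat(EG A[b U ¬b]) = {3}, so the formula does not hold at 6.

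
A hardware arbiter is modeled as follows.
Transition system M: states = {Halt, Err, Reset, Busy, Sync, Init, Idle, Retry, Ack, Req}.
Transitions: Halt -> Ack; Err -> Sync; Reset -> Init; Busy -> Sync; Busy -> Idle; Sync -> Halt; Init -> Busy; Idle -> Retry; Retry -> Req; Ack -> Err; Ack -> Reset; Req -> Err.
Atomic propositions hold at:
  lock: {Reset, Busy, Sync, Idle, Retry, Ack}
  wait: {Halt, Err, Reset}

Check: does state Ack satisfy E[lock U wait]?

Yes

E[lock U wait]: least fixpoint, start Z0 = Sat(wait) = {Halt, Err, Reset}, add states in Sat(lock) with some successor in Z. Z1 = {Halt, Err, Reset, Sync, Ack}; Z2 = {Halt, Err, Reset, Busy, Sync, Ack}; fixed.
Sat(E[lock U wait]) = {Halt, Err, Reset, Busy, Sync, Ack}
Ack ∈ Sat(E[lock U wait]) = {Halt, Err, Reset, Busy, Sync, Ack}, so the formula holds at Ack.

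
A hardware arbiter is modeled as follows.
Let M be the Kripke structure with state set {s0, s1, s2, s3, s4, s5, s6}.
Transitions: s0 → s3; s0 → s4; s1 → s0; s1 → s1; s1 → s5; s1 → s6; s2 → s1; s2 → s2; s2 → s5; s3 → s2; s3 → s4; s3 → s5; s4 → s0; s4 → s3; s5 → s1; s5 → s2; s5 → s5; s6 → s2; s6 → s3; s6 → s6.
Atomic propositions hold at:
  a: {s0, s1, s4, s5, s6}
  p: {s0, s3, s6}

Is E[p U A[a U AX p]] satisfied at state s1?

No

Sat(AX p) = {s : every successor in {s0, s3, s6}} = {s4}
A[a U AX p]: least fixpoint, start Z0 = Sat(AX p) = {s4}, add states in Sat(a) with every successor in Z. Already a fixed point.
Sat(A[a U AX p]) = {s4}
E[p U A[a U AX p]]: least fixpoint, start Z0 = Sat(A[a U AX p]) = {s4}, add states in Sat(p) with some successor in Z. Z1 = {s0, s3, s4}; Z2 = {s0, s3, s4, s6}; fixed.
Sat(E[p U A[a U AX p]]) = {s0, s3, s4, s6}
s1 ∉ Sat(E[p U A[a U AX p]]) = {s0, s3, s4, s6}, so the formula does not hold at s1.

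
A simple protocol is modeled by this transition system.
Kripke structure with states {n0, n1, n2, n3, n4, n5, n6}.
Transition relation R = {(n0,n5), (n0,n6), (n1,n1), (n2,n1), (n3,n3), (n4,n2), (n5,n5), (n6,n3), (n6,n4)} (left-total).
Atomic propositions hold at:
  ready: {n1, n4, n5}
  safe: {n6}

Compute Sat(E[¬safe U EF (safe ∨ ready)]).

Sat(¬safe) = {n0, n1, n2, n3, n4, n5}
Sat(safe ∨ ready) = {n1, n4, n5, n6}
EF (safe ∨ ready): least fixpoint, start Z0 = {n1, n4, n5, n6}, add states with some successor in Z. Z1 = {n0, n1, n2, n4, n5, n6}; fixed.
Sat(EF (safe ∨ ready)) = {n0, n1, n2, n4, n5, n6}
E[¬safe U EF (safe ∨ ready)]: least fixpoint, start Z0 = Sat(EF (safe ∨ ready)) = {n0, n1, n2, n4, n5, n6}, add states in Sat(¬safe) with some successor in Z. Already a fixed point.
Sat(E[¬safe U EF (safe ∨ ready)]) = {n0, n1, n2, n4, n5, n6}

{n0, n1, n2, n4, n5, n6}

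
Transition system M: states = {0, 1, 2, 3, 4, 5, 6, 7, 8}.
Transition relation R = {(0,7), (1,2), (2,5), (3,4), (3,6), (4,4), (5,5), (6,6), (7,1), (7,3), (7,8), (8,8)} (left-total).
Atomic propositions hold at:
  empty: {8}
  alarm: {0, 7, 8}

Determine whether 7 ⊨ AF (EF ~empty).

Yes

Sat(~empty) = {0, 1, 2, 3, 4, 5, 6, 7}
EF ~empty: least fixpoint, start Z0 = {0, 1, 2, 3, 4, 5, 6, 7}, add states with some successor in Z. Already a fixed point.
Sat(EF ~empty) = {0, 1, 2, 3, 4, 5, 6, 7}
AF (EF ~empty): least fixpoint, start Z0 = {0, 1, 2, 3, 4, 5, 6, 7}, add states with every successor in Z. Already a fixed point.
Sat(AF (EF ~empty)) = {0, 1, 2, 3, 4, 5, 6, 7}
7 ∈ Sat(AF (EF ~empty)) = {0, 1, 2, 3, 4, 5, 6, 7}, so the formula holds at 7.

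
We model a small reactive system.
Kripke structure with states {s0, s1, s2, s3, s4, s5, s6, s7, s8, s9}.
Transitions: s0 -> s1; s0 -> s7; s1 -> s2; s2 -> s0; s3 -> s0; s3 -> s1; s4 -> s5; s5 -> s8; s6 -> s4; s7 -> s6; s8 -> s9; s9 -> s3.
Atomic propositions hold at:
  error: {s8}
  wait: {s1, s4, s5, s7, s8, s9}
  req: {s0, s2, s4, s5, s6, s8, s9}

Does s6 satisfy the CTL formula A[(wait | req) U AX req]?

Yes

Sat(wait | req) = {s0, s1, s2, s4, s5, s6, s7, s8, s9}
Sat(AX req) = {s : every successor in {s0, s2, s4, s5, s6, s8, s9}} = {s1, s2, s4, s5, s6, s7, s8}
A[(wait | req) U AX req]: least fixpoint, start Z0 = Sat(AX req) = {s1, s2, s4, s5, s6, s7, s8}, add states in Sat(wait | req) with every successor in Z. Z1 = {s0, s1, s2, s4, s5, s6, s7, s8}; fixed.
Sat(A[(wait | req) U AX req]) = {s0, s1, s2, s4, s5, s6, s7, s8}
s6 ∈ Sat(A[(wait | req) U AX req]) = {s0, s1, s2, s4, s5, s6, s7, s8}, so the formula holds at s6.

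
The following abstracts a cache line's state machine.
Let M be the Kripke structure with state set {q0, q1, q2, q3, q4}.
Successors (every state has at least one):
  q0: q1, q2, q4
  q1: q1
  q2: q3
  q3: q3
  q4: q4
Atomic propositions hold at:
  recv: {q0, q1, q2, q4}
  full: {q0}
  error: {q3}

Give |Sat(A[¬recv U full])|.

Sat(¬recv) = {q3}
A[¬recv U full]: least fixpoint, start Z0 = Sat(full) = {q0}, add states in Sat(¬recv) with every successor in Z. Already a fixed point.
Sat(A[¬recv U full]) = {q0}
|Sat(A[¬recv U full])| = |{q0}| = 1.

1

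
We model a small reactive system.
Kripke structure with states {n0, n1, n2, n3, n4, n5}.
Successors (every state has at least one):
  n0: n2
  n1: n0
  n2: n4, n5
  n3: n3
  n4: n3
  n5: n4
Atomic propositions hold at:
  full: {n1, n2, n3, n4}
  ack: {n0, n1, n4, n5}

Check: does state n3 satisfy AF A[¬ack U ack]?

Sat(¬ack) = {n2, n3}
A[¬ack U ack]: least fixpoint, start Z0 = Sat(ack) = {n0, n1, n4, n5}, add states in Sat(¬ack) with every successor in Z. Z1 = {n0, n1, n2, n4, n5}; fixed.
Sat(A[¬ack U ack]) = {n0, n1, n2, n4, n5}
AF A[¬ack U ack]: least fixpoint, start Z0 = {n0, n1, n2, n4, n5}, add states with every successor in Z. Already a fixed point.
Sat(AF A[¬ack U ack]) = {n0, n1, n2, n4, n5}
n3 ∉ Sat(AF A[¬ack U ack]) = {n0, n1, n2, n4, n5}, so the formula does not hold at n3.

No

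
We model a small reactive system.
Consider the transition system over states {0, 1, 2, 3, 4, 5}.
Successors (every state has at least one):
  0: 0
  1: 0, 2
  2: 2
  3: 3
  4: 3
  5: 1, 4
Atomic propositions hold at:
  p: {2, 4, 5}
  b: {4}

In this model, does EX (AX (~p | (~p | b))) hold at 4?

Sat(~p) = {0, 1, 3}
Sat(~p | b) = {0, 1, 3, 4}
Sat(~p | (~p | b)) = {0, 1, 3, 4}
Sat(AX (~p | (~p | b))) = {s : every successor in {0, 1, 3, 4}} = {0, 3, 4, 5}
Sat(EX (AX (~p | (~p | b)))) = {s : some successor in {0, 3, 4, 5}} = {0, 1, 3, 4, 5}
4 ∈ Sat(EX (AX (~p | (~p | b)))) = {0, 1, 3, 4, 5}, so the formula holds at 4.

Yes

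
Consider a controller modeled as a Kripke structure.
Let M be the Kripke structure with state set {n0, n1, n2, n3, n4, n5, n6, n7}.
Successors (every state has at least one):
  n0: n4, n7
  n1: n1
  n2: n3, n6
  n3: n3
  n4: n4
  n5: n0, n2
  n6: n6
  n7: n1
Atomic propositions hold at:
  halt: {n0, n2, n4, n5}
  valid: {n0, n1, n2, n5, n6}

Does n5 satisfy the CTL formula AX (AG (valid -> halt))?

Sat(valid -> halt) = {n0, n2, n3, n4, n5, n7}
AG (valid -> halt): greatest fixpoint, start Z0 = {n0, n2, n3, n4, n5, n7}, keep only states in Sat with every successor in Z. Z1 = {n0, n3, n4, n5}; Z2 = {n3, n4}; fixed.
Sat(AG (valid -> halt)) = {n3, n4}
Sat(AX (AG (valid -> halt))) = {s : every successor in {n3, n4}} = {n3, n4}
n5 ∉ Sat(AX (AG (valid -> halt))) = {n3, n4}, so the formula does not hold at n5.

No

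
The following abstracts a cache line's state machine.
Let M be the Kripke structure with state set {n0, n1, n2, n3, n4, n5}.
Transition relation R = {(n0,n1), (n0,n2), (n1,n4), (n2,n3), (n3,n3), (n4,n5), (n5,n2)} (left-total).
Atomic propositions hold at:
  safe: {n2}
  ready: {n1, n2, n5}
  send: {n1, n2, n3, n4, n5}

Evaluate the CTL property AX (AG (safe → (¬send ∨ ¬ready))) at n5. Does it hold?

No

Sat(¬send) = {n0}
Sat(¬ready) = {n0, n3, n4}
Sat(¬send ∨ ¬ready) = {n0, n3, n4}
Sat(safe → (¬send ∨ ¬ready)) = {n0, n1, n3, n4, n5}
AG (safe → (¬send ∨ ¬ready)): greatest fixpoint, start Z0 = {n0, n1, n3, n4, n5}, keep only states in Sat with every successor in Z. Z1 = {n1, n3, n4}; Z2 = {n1, n3}; Z3 = {n3}; fixed.
Sat(AG (safe → (¬send ∨ ¬ready))) = {n3}
Sat(AX (AG (safe → (¬send ∨ ¬ready)))) = {s : every successor in {n3}} = {n2, n3}
n5 ∉ Sat(AX (AG (safe → (¬send ∨ ¬ready)))) = {n2, n3}, so the formula does not hold at n5.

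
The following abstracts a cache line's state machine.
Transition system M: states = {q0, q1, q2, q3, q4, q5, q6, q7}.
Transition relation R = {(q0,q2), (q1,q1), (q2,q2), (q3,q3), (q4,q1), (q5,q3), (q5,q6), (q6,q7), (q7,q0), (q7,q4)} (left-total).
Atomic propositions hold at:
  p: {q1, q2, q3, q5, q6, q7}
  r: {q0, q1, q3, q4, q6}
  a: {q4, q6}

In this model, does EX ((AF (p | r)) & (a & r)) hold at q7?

Yes

Sat(p | r) = {q0, q1, q2, q3, q4, q5, q6, q7}
AF (p | r): least fixpoint, start Z0 = {q0, q1, q2, q3, q4, q5, q6, q7}, add states with every successor in Z. Already a fixed point.
Sat(AF (p | r)) = {q0, q1, q2, q3, q4, q5, q6, q7}
Sat(a & r) = {q4, q6}
Sat((AF (p | r)) & (a & r)) = {q4, q6}
Sat(EX ((AF (p | r)) & (a & r))) = {s : some successor in {q4, q6}} = {q5, q7}
q7 ∈ Sat(EX ((AF (p | r)) & (a & r))) = {q5, q7}, so the formula holds at q7.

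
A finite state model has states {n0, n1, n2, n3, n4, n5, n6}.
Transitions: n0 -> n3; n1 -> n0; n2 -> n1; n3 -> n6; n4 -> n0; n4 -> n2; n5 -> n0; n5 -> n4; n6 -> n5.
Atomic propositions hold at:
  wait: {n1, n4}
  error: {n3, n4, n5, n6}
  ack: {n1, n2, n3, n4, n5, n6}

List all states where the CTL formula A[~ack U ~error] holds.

{n0, n1, n2}

Sat(~ack) = {n0}
Sat(~error) = {n0, n1, n2}
A[~ack U ~error]: least fixpoint, start Z0 = Sat(~error) = {n0, n1, n2}, add states in Sat(~ack) with every successor in Z. Already a fixed point.
Sat(A[~ack U ~error]) = {n0, n1, n2}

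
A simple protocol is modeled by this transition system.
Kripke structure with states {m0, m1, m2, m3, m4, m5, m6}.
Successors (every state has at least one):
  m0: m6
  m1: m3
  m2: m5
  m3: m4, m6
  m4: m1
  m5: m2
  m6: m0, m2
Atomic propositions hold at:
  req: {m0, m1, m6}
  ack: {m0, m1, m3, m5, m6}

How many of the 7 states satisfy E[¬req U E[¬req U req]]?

Sat(¬req) = {m2, m3, m4, m5}
E[¬req U req]: least fixpoint, start Z0 = Sat(req) = {m0, m1, m6}, add states in Sat(¬req) with some successor in Z. Z1 = {m0, m1, m3, m4, m6}; fixed.
Sat(E[¬req U req]) = {m0, m1, m3, m4, m6}
E[¬req U E[¬req U req]]: least fixpoint, start Z0 = Sat(E[¬req U req]) = {m0, m1, m3, m4, m6}, add states in Sat(¬req) with some successor in Z. Already a fixed point.
Sat(E[¬req U E[¬req U req]]) = {m0, m1, m3, m4, m6}
|Sat(E[¬req U E[¬req U req]])| = |{m0, m1, m3, m4, m6}| = 5.

5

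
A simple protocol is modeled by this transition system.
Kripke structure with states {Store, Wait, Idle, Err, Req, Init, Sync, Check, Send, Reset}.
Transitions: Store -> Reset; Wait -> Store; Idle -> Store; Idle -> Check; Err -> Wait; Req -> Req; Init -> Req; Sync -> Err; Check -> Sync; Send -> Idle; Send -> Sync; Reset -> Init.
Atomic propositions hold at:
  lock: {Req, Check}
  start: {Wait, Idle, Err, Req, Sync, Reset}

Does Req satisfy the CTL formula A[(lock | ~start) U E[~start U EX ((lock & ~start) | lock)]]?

Sat(~start) = {Store, Init, Check, Send}
Sat(lock | ~start) = {Store, Req, Init, Check, Send}
Sat(lock & ~start) = {Check}
Sat((lock & ~start) | lock) = {Req, Check}
Sat(EX ((lock & ~start) | lock)) = {s : some successor in {Req, Check}} = {Idle, Req, Init}
E[~start U EX ((lock & ~start) | lock)]: least fixpoint, start Z0 = Sat(EX ((lock & ~start) | lock)) = {Idle, Req, Init}, add states in Sat(~start) with some successor in Z. Z1 = {Idle, Req, Init, Send}; fixed.
Sat(E[~start U EX ((lock & ~start) | lock)]) = {Idle, Req, Init, Send}
A[(lock | ~start) U E[~start U EX ((lock & ~start) | lock)]]: least fixpoint, start Z0 = Sat(E[~start U EX ((lock & ~start) | lock)]) = {Idle, Req, Init, Send}, add states in Sat(lock | ~start) with every successor in Z. Already a fixed point.
Sat(A[(lock | ~start) U E[~start U EX ((lock & ~start) | lock)]]) = {Idle, Req, Init, Send}
Req ∈ Sat(A[(lock | ~start) U E[~start U EX ((lock & ~start) | lock)]]) = {Idle, Req, Init, Send}, so the formula holds at Req.

Yes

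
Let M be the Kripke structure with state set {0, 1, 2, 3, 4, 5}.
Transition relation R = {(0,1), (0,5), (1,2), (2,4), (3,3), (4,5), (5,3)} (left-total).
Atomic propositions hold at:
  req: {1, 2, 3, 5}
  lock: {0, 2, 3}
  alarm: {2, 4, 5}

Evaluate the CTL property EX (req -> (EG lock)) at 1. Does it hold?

No

EG lock: greatest fixpoint, start Z0 = {0, 2, 3}, keep only states in Sat with some successor in Z. Z1 = {3}; fixed.
Sat(EG lock) = {3}
Sat(req -> (EG lock)) = {0, 3, 4}
Sat(EX (req -> (EG lock))) = {s : some successor in {0, 3, 4}} = {2, 3, 5}
1 ∉ Sat(EX (req -> (EG lock))) = {2, 3, 5}, so the formula does not hold at 1.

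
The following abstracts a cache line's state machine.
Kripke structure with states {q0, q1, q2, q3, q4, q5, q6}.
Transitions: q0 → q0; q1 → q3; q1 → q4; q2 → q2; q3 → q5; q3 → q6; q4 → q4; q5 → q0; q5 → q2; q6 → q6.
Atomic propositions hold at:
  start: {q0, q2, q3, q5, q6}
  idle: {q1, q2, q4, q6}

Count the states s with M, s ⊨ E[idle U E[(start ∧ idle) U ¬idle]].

Sat(start ∧ idle) = {q2, q6}
Sat(¬idle) = {q0, q3, q5}
E[(start ∧ idle) U ¬idle]: least fixpoint, start Z0 = Sat(¬idle) = {q0, q3, q5}, add states in Sat(start ∧ idle) with some successor in Z. Already a fixed point.
Sat(E[(start ∧ idle) U ¬idle]) = {q0, q3, q5}
E[idle U E[(start ∧ idle) U ¬idle]]: least fixpoint, start Z0 = Sat(E[(start ∧ idle) U ¬idle]) = {q0, q3, q5}, add states in Sat(idle) with some successor in Z. Z1 = {q0, q1, q3, q5}; fixed.
Sat(E[idle U E[(start ∧ idle) U ¬idle]]) = {q0, q1, q3, q5}
|Sat(E[idle U E[(start ∧ idle) U ¬idle]])| = |{q0, q1, q3, q5}| = 4.

4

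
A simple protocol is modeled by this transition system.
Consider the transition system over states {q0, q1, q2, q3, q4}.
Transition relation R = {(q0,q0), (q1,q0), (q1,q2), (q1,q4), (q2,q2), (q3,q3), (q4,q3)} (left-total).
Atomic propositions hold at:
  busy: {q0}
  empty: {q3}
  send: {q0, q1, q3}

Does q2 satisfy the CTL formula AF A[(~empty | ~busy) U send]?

Sat(~empty) = {q0, q1, q2, q4}
Sat(~busy) = {q1, q2, q3, q4}
Sat(~empty | ~busy) = {q0, q1, q2, q3, q4}
A[(~empty | ~busy) U send]: least fixpoint, start Z0 = Sat(send) = {q0, q1, q3}, add states in Sat(~empty | ~busy) with every successor in Z. Z1 = {q0, q1, q3, q4}; fixed.
Sat(A[(~empty | ~busy) U send]) = {q0, q1, q3, q4}
AF A[(~empty | ~busy) U send]: least fixpoint, start Z0 = {q0, q1, q3, q4}, add states with every successor in Z. Already a fixed point.
Sat(AF A[(~empty | ~busy) U send]) = {q0, q1, q3, q4}
q2 ∉ Sat(AF A[(~empty | ~busy) U send]) = {q0, q1, q3, q4}, so the formula does not hold at q2.

No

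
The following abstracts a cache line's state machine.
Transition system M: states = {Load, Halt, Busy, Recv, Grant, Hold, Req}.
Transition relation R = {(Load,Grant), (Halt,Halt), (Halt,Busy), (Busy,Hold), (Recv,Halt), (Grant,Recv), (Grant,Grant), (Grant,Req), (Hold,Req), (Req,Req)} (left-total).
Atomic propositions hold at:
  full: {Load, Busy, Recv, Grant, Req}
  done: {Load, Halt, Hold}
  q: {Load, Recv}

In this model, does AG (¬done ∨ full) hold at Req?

Yes

Sat(¬done) = {Busy, Recv, Grant, Req}
Sat(¬done ∨ full) = {Load, Busy, Recv, Grant, Req}
AG (¬done ∨ full): greatest fixpoint, start Z0 = {Load, Busy, Recv, Grant, Req}, keep only states in Sat with every successor in Z. Z1 = {Load, Grant, Req}; Z2 = {Load, Req}; Z3 = {Req}; fixed.
Sat(AG (¬done ∨ full)) = {Req}
Req ∈ Sat(AG (¬done ∨ full)) = {Req}, so the formula holds at Req.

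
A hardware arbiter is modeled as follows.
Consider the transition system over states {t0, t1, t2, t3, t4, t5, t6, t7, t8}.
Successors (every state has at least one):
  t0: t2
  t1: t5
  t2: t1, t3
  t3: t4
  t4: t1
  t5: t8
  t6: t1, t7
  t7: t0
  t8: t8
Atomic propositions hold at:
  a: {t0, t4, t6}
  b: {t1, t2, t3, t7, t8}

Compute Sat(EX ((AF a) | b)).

{t0, t2, t3, t4, t5, t6, t7, t8}

AF a: least fixpoint, start Z0 = {t0, t4, t6}, add states with every successor in Z. Z1 = {t0, t3, t4, t6, t7}; fixed.
Sat(AF a) = {t0, t3, t4, t6, t7}
Sat((AF a) | b) = {t0, t1, t2, t3, t4, t6, t7, t8}
Sat(EX ((AF a) | b)) = {s : some successor in {t0, t1, t2, t3, t4, t6, t7, t8}} = {t0, t2, t3, t4, t5, t6, t7, t8}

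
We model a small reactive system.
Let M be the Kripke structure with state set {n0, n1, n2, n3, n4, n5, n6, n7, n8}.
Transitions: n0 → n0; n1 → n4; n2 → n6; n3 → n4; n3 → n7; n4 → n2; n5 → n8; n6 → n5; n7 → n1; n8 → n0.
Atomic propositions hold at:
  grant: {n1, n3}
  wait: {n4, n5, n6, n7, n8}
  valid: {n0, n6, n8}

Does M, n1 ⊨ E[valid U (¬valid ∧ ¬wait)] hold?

Sat(¬valid) = {n1, n2, n3, n4, n5, n7}
Sat(¬wait) = {n0, n1, n2, n3}
Sat(¬valid ∧ ¬wait) = {n1, n2, n3}
E[valid U (¬valid ∧ ¬wait)]: least fixpoint, start Z0 = Sat((¬valid ∧ ¬wait)) = {n1, n2, n3}, add states in Sat(valid) with some successor in Z. Already a fixed point.
Sat(E[valid U (¬valid ∧ ¬wait)]) = {n1, n2, n3}
n1 ∈ Sat(E[valid U (¬valid ∧ ¬wait)]) = {n1, n2, n3}, so the formula holds at n1.

Yes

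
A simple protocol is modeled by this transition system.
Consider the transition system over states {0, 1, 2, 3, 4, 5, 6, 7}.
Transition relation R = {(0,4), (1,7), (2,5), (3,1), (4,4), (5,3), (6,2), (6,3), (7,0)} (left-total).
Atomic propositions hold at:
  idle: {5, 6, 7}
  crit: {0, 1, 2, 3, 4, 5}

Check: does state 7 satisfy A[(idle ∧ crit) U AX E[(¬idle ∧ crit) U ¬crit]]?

No

Sat(idle ∧ crit) = {5}
Sat(¬idle) = {0, 1, 2, 3, 4}
Sat(¬idle ∧ crit) = {0, 1, 2, 3, 4}
Sat(¬crit) = {6, 7}
E[(¬idle ∧ crit) U ¬crit]: least fixpoint, start Z0 = Sat(¬crit) = {6, 7}, add states in Sat(¬idle ∧ crit) with some successor in Z. Z1 = {1, 6, 7}; Z2 = {1, 3, 6, 7}; fixed.
Sat(E[(¬idle ∧ crit) U ¬crit]) = {1, 3, 6, 7}
Sat(AX E[(¬idle ∧ crit) U ¬crit]) = {s : every successor in {1, 3, 6, 7}} = {1, 3, 5}
A[(idle ∧ crit) U AX E[(¬idle ∧ crit) U ¬crit]]: least fixpoint, start Z0 = Sat(AX E[(¬idle ∧ crit) U ¬crit]) = {1, 3, 5}, add states in Sat(idle ∧ crit) with every successor in Z. Already a fixed point.
Sat(A[(idle ∧ crit) U AX E[(¬idle ∧ crit) U ¬crit]]) = {1, 3, 5}
7 ∉ Sat(A[(idle ∧ crit) U AX E[(¬idle ∧ crit) U ¬crit]]) = {1, 3, 5}, so the formula does not hold at 7.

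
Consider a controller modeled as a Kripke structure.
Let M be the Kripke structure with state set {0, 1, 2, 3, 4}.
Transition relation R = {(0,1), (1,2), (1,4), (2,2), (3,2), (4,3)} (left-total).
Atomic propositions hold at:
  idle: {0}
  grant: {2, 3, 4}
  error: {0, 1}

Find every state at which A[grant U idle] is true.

A[grant U idle]: least fixpoint, start Z0 = Sat(idle) = {0}, add states in Sat(grant) with every successor in Z. Already a fixed point.
Sat(A[grant U idle]) = {0}

{0}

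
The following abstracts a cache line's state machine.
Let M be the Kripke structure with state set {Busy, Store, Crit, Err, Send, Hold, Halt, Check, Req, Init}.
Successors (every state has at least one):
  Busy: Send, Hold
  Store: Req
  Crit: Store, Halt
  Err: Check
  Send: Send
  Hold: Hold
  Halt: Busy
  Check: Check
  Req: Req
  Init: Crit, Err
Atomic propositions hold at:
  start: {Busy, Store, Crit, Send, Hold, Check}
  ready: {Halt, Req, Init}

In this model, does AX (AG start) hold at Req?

AG start: greatest fixpoint, start Z0 = {Busy, Store, Crit, Send, Hold, Check}, keep only states in Sat with every successor in Z. Z1 = {Busy, Send, Hold, Check}; fixed.
Sat(AG start) = {Busy, Send, Hold, Check}
Sat(AX (AG start)) = {s : every successor in {Busy, Send, Hold, Check}} = {Busy, Err, Send, Hold, Halt, Check}
Req ∉ Sat(AX (AG start)) = {Busy, Err, Send, Hold, Halt, Check}, so the formula does not hold at Req.

No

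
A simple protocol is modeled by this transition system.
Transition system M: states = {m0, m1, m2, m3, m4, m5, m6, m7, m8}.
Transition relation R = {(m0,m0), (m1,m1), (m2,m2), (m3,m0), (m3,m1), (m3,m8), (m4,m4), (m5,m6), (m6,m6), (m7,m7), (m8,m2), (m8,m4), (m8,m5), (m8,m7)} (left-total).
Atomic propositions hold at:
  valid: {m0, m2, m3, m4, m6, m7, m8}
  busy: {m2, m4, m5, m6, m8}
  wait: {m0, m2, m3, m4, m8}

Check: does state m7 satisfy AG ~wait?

Yes

Sat(~wait) = {m1, m5, m6, m7}
AG ~wait: greatest fixpoint, start Z0 = {m1, m5, m6, m7}, keep only states in Sat with every successor in Z. Already a fixed point.
Sat(AG ~wait) = {m1, m5, m6, m7}
m7 ∈ Sat(AG ~wait) = {m1, m5, m6, m7}, so the formula holds at m7.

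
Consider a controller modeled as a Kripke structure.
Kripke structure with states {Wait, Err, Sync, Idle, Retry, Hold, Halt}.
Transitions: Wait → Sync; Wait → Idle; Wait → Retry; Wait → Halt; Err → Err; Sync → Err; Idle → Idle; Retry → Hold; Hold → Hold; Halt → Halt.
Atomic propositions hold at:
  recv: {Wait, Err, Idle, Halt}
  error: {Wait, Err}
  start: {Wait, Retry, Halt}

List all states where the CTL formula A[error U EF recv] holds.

{Wait, Err, Sync, Idle, Halt}

EF recv: least fixpoint, start Z0 = {Wait, Err, Idle, Halt}, add states with some successor in Z. Z1 = {Wait, Err, Sync, Idle, Halt}; fixed.
Sat(EF recv) = {Wait, Err, Sync, Idle, Halt}
A[error U EF recv]: least fixpoint, start Z0 = Sat(EF recv) = {Wait, Err, Sync, Idle, Halt}, add states in Sat(error) with every successor in Z. Already a fixed point.
Sat(A[error U EF recv]) = {Wait, Err, Sync, Idle, Halt}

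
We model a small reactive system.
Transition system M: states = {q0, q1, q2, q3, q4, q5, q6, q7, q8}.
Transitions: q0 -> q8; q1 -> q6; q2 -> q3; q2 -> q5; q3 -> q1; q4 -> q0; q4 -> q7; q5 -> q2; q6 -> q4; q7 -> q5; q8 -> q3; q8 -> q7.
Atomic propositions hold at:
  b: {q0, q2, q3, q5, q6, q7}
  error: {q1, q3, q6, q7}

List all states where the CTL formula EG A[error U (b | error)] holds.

{q2, q5, q7}

Sat(b | error) = {q0, q1, q2, q3, q5, q6, q7}
A[error U (b | error)]: least fixpoint, start Z0 = Sat((b | error)) = {q0, q1, q2, q3, q5, q6, q7}, add states in Sat(error) with every successor in Z. Already a fixed point.
Sat(A[error U (b | error)]) = {q0, q1, q2, q3, q5, q6, q7}
EG A[error U (b | error)]: greatest fixpoint, start Z0 = {q0, q1, q2, q3, q5, q6, q7}, keep only states in Sat with some successor in Z. Z1 = {q1, q2, q3, q5, q7}; Z2 = {q2, q3, q5, q7}; Z3 = {q2, q5, q7}; fixed.
Sat(EG A[error U (b | error)]) = {q2, q5, q7}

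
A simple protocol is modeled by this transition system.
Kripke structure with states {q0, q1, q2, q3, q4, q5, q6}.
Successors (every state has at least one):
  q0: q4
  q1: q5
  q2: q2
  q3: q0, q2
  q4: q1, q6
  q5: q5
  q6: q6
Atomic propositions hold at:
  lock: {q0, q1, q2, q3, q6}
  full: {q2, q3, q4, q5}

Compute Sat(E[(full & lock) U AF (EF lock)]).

{q0, q1, q2, q3, q4, q6}

Sat(full & lock) = {q2, q3}
EF lock: least fixpoint, start Z0 = {q0, q1, q2, q3, q6}, add states with some successor in Z. Z1 = {q0, q1, q2, q3, q4, q6}; fixed.
Sat(EF lock) = {q0, q1, q2, q3, q4, q6}
AF (EF lock): least fixpoint, start Z0 = {q0, q1, q2, q3, q4, q6}, add states with every successor in Z. Already a fixed point.
Sat(AF (EF lock)) = {q0, q1, q2, q3, q4, q6}
E[(full & lock) U AF (EF lock)]: least fixpoint, start Z0 = Sat(AF (EF lock)) = {q0, q1, q2, q3, q4, q6}, add states in Sat(full & lock) with some successor in Z. Already a fixed point.
Sat(E[(full & lock) U AF (EF lock)]) = {q0, q1, q2, q3, q4, q6}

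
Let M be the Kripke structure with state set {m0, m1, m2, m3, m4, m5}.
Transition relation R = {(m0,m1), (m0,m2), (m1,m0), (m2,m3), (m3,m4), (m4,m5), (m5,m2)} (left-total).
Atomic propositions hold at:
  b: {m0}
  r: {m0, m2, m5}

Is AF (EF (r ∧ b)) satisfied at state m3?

Sat(r ∧ b) = {m0}
EF (r ∧ b): least fixpoint, start Z0 = {m0}, add states with some successor in Z. Z1 = {m0, m1}; fixed.
Sat(EF (r ∧ b)) = {m0, m1}
AF (EF (r ∧ b)): least fixpoint, start Z0 = {m0, m1}, add states with every successor in Z. Already a fixed point.
Sat(AF (EF (r ∧ b))) = {m0, m1}
m3 ∉ Sat(AF (EF (r ∧ b))) = {m0, m1}, so the formula does not hold at m3.

No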